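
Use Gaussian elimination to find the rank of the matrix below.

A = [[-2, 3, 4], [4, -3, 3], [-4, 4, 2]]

Row reduction:
R2 <- R2 - (-2)*R1:  [  0   3  11 ]
R3 <- R3 - (2)*R1:  [  0  -2  -6 ]
R3 <- R3 - (-2/3)*R2:  [   0    0  4/3 ]
Row echelon form:
[ -2  3    4 ]
[  0  3   11 ]
[  0  0  4/3 ]
Nonzero rows / pivot columns: 3

rank(A) = 3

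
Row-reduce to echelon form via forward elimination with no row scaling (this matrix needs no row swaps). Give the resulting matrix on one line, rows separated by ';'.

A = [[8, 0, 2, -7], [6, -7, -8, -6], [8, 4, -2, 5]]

REF = [8 0 2 -7; 0 -7 -19/2 -3/4; 0 0 -66/7 81/7]

Forward elimination:
R2 <- R2 - (3/4)*R1:  [     0     -7  -19/2   -3/4 ]
R3 <- R3 - (1)*R1:  [  0   4  -4  12 ]
R3 <- R3 - (-4/7)*R2:  [     0      0  -66/7   81/7 ]
Row echelon form:
[ 8   0      2    -7 ]
[ 0  -7  -19/2  -3/4 ]
[ 0   0  -66/7  81/7 ]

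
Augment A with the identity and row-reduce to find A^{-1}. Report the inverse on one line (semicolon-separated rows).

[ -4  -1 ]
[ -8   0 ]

inverse = [0 -1/8; -1 1/2]

Gauss-Jordan on [A | I]:
R1 <- (1/-4)*R1:  [    1   1/4  |  -1/4     0 ]
R2 <- R2 - (-8)*R1:  [  0   2  |  -2   1 ]
R2 <- (1/2)*R2:  [   0    1  |   -1  1/2 ]
R1 <- R1 - (1/4)*R2:  [    1     0  |     0  -1/8 ]
Right block of [I | A^{-1}] is the inverse:
[  0  -1/8 ]
[ -1   1/2 ]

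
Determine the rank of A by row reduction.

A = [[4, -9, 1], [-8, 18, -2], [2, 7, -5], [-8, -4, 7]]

rank(A) = 3

Row reduction:
R2 <- R2 - (-2)*R1:  [ 0  0  0 ]
R3 <- R3 - (1/2)*R1:  [     0   23/2  -11/2 ]
R4 <- R4 - (-2)*R1:  [   0  -22    9 ]
R2 <-> R3   (pivot in column 2 was zero)
[ 4    -9      1 ]
[ 0  23/2  -11/2 ]
[ 0     0      0 ]
[ 0   -22      9 ]
R4 <- R4 - (-44/23)*R2:  [      0       0  -35/23 ]
R3 <-> R4   (pivot in column 3 was zero)
[ 4    -9       1 ]
[ 0  23/2   -11/2 ]
[ 0     0  -35/23 ]
[ 0     0       0 ]
Row echelon form:
[ 4    -9       1 ]
[ 0  23/2   -11/2 ]
[ 0     0  -35/23 ]
[ 0     0       0 ]
Nonzero rows / pivot columns: 3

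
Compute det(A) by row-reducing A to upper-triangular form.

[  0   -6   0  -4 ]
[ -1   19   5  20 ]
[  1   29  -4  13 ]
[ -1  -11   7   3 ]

det(A) = -6

Forward elimination:
R1 <-> R2   (pivot in column 1 was zero)
[ -1   19   5  20 ]
[  0   -6   0  -4 ]
[  1   29  -4  13 ]
[ -1  -11   7   3 ]
R3 <- R3 - (-1)*R1:  [  0  48   1  33 ]
R4 <- R4 - (1)*R1:  [   0  -30    2  -17 ]
R3 <- R3 - (-8)*R2:  [ 0  0  1  1 ]
R4 <- R4 - (5)*R2:  [ 0  0  2  3 ]
R4 <- R4 - (2)*R3:  [ 0  0  0  1 ]
Upper-triangular form:
[ -1  19  5  20 ]
[  0  -6  0  -4 ]
[  0   0  1   1 ]
[  0   0  0   1 ]
det(A) = (-1)^1 * (-1) * (-6) * (1) * (1) = -6  (1 row swap -> sign -1)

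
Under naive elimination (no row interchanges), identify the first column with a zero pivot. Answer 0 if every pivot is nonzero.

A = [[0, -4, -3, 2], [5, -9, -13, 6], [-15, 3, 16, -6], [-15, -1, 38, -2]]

Naive forward elimination:
Pivot entry (1,1) is zero but row 2 has 5 in column 1 -> naive elimination stops; a row interchange (e.g. R1 <-> R2) would be required here.

first zero-pivot column = 1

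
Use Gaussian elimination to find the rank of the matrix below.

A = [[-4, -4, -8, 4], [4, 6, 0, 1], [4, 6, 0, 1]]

rank(A) = 2

Row reduction:
R2 <- R2 - (-1)*R1:  [  0   2  -8   5 ]
R3 <- R3 - (-1)*R1:  [  0   2  -8   5 ]
R3 <- R3 - (1)*R2:  [ 0  0  0  0 ]
Row echelon form:
[ -4  -4  -8  4 ]
[  0   2  -8  5 ]
[  0   0   0  0 ]
Nonzero rows / pivot columns: 2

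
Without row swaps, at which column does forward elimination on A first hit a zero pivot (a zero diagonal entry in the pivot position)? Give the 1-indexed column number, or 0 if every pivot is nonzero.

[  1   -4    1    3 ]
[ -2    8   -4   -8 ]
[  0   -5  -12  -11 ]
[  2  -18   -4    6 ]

Naive forward elimination:
R2 <- R2 - (-2)*R1:  [  0   0  -2  -2 ]
R4 <- R4 - (2)*R1:  [   0  -10   -6    0 ]
Matrix at this point:
[ 1   -4    1    3 ]
[ 0    0   -2   -2 ]
[ 0   -5  -12  -11 ]
[ 0  -10   -6    0 ]
Pivot entry (2,2) is zero but row 3 has -5 in column 2 -> naive elimination stops; a row interchange (e.g. R2 <-> R3) would be required here.

first zero-pivot column = 2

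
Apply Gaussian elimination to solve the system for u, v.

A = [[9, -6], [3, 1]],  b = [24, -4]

(0, -4)

Forward elimination on [A|b]:
R2 <- R2 - (1/3)*R1:  [   0    3  -12 ]
Row echelon form:
[ 9  -6  |   24 ]
[ 0   3  |  -12 ]
Back-substitution:
v = (-12) / 3 = -4
u = (24 - (-6)*(-4)) / 9 = 0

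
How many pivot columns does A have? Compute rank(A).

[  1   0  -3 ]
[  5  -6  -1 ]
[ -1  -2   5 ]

rank(A) = 3

Row reduction:
R2 <- R2 - (5)*R1:  [  0  -6  14 ]
R3 <- R3 - (-1)*R1:  [  0  -2   2 ]
R3 <- R3 - (1/3)*R2:  [    0     0  -8/3 ]
Row echelon form:
[ 1   0    -3 ]
[ 0  -6    14 ]
[ 0   0  -8/3 ]
Nonzero rows / pivot columns: 3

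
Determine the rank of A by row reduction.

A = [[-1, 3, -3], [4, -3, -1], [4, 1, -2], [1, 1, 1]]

Row reduction:
R2 <- R2 - (-4)*R1:  [   0    9  -13 ]
R3 <- R3 - (-4)*R1:  [   0   13  -14 ]
R4 <- R4 - (-1)*R1:  [  0   4  -2 ]
R3 <- R3 - (13/9)*R2:  [    0     0  43/9 ]
R4 <- R4 - (4/9)*R2:  [    0     0  34/9 ]
R4 <- R4 - (34/43)*R3:  [ 0  0  0 ]
Row echelon form:
[ -1  3    -3 ]
[  0  9   -13 ]
[  0  0  43/9 ]
[  0  0     0 ]
Nonzero rows / pivot columns: 3

rank(A) = 3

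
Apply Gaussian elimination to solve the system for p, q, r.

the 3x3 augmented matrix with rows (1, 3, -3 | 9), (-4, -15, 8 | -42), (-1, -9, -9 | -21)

Forward elimination on [A|b]:
R2 <- R2 - (-4)*R1:  [  0  -3  -4  -6 ]
R3 <- R3 - (-1)*R1:  [   0   -6  -12  -12 ]
R3 <- R3 - (2)*R2:  [  0   0  -4   0 ]
Row echelon form:
[ 1   3  -3  |   9 ]
[ 0  -3  -4  |  -6 ]
[ 0   0  -4  |   0 ]
Back-substitution:
r = (0) / -4 = 0
q = (-6 - (-4)*(0)) / -3 = 2
p = (9 - (3)*(2) - (-3)*(0)) / 1 = 3

(3, 2, 0)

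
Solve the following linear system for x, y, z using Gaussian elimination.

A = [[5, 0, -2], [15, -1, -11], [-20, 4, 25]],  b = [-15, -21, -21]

Forward elimination on [A|b]:
R2 <- R2 - (3)*R1:  [  0  -1  -5  24 ]
R3 <- R3 - (-4)*R1:  [   0    4   17  -81 ]
R3 <- R3 - (-4)*R2:  [  0   0  -3  15 ]
Row echelon form:
[ 5   0  -2  |  -15 ]
[ 0  -1  -5  |   24 ]
[ 0   0  -3  |   15 ]
Back-substitution:
z = (15) / -3 = -5
y = (24 - (-5)*(-5)) / -1 = 1
x = (-15 - (-2)*(-5)) / 5 = -5

(-5, 1, -5)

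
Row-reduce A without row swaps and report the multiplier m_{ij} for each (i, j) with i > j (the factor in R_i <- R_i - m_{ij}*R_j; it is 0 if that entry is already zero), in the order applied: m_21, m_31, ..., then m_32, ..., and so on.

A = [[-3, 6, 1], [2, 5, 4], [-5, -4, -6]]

Forward elimination:
R2 <- R2 - (-2/3)*R1:  [    0     9  14/3 ]
R3 <- R3 - (5/3)*R1:  [     0    -14  -23/3 ]
R3 <- R3 - (-14/9)*R2:  [      0       0  -11/27 ]
Multipliers (in order of application): m_{21} = -2/3, m_{31} = 5/3, m_{32} = -14/9

multipliers: -2/3, 5/3, -14/9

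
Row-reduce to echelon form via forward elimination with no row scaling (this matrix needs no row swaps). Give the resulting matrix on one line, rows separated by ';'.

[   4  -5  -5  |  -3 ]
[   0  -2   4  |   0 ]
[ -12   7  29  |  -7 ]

REF = [4 -5 -5 -3; 0 -2 4 0; 0 0 -2 -16]

Forward elimination:
R3 <- R3 - (-3)*R1:  [   0   -8   14  -16 ]
R3 <- R3 - (4)*R2:  [   0    0   -2  -16 ]
Row echelon form:
[ 4  -5  -5  |   -3 ]
[ 0  -2   4  |    0 ]
[ 0   0  -2  |  -16 ]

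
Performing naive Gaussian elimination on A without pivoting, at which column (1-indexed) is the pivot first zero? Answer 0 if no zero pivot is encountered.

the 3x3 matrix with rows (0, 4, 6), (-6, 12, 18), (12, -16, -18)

first zero-pivot column = 1

Naive forward elimination:
Pivot entry (1,1) is zero but row 2 has -6 in column 1 -> naive elimination stops; a row interchange (e.g. R1 <-> R2) would be required here.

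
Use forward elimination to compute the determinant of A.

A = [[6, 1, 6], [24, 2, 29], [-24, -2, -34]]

Forward elimination:
R2 <- R2 - (4)*R1:  [  0  -2   5 ]
R3 <- R3 - (-4)*R1:  [   0    2  -10 ]
R3 <- R3 - (-1)*R2:  [  0   0  -5 ]
Upper-triangular form:
[ 6   1   6 ]
[ 0  -2   5 ]
[ 0   0  -5 ]
det(A) = (-1)^0 * (6) * (-2) * (-5) = 60  (0 row swaps -> sign +1)

det(A) = 60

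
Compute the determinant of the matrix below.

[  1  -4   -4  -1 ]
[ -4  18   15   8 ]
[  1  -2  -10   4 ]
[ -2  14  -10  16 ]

det(A) = 10

Forward elimination:
R2 <- R2 - (-4)*R1:  [  0   2  -1   4 ]
R3 <- R3 - (1)*R1:  [  0   2  -6   5 ]
R4 <- R4 - (-2)*R1:  [   0    6  -18   14 ]
R3 <- R3 - (1)*R2:  [  0   0  -5   1 ]
R4 <- R4 - (3)*R2:  [   0    0  -15    2 ]
R4 <- R4 - (3)*R3:  [  0   0   0  -1 ]
Upper-triangular form:
[ 1  -4  -4  -1 ]
[ 0   2  -1   4 ]
[ 0   0  -5   1 ]
[ 0   0   0  -1 ]
det(A) = (-1)^0 * (1) * (2) * (-5) * (-1) = 10  (0 row swaps -> sign +1)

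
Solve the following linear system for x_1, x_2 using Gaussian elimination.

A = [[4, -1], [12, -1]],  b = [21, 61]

(5, -1)

Forward elimination on [A|b]:
R2 <- R2 - (3)*R1:  [  0   2  -2 ]
Row echelon form:
[ 4  -1  |  21 ]
[ 0   2  |  -2 ]
Back-substitution:
x_2 = (-2) / 2 = -1
x_1 = (21 - (-1)*(-1)) / 4 = 5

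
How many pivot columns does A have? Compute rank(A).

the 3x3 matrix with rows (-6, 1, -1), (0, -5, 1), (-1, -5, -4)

rank(A) = 3

Row reduction:
R3 <- R3 - (1/6)*R1:  [     0  -31/6  -23/6 ]
R3 <- R3 - (31/30)*R2:  [      0       0  -73/15 ]
Row echelon form:
[ -6   1      -1 ]
[  0  -5       1 ]
[  0   0  -73/15 ]
Nonzero rows / pivot columns: 3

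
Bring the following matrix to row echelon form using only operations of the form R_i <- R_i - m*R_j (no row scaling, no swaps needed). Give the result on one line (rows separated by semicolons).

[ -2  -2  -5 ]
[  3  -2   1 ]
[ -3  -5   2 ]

Forward elimination:
R2 <- R2 - (-3/2)*R1:  [     0     -5  -13/2 ]
R3 <- R3 - (3/2)*R1:  [    0    -2  19/2 ]
R3 <- R3 - (2/5)*R2:  [      0       0  121/10 ]
Row echelon form:
[ -2  -2      -5 ]
[  0  -5   -13/2 ]
[  0   0  121/10 ]

REF = [-2 -2 -5; 0 -5 -13/2; 0 0 121/10]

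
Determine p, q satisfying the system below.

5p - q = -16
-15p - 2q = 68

(-4, -4)

Forward elimination on [A|b]:
R2 <- R2 - (-3)*R1:  [  0  -5  20 ]
Row echelon form:
[ 5  -1  |  -16 ]
[ 0  -5  |   20 ]
Back-substitution:
q = (20) / -5 = -4
p = (-16 - (-1)*(-4)) / 5 = -4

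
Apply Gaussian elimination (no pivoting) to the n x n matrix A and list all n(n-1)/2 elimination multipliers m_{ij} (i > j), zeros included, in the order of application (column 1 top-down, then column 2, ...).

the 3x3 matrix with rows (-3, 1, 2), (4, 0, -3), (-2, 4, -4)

multipliers: -4/3, 2/3, 5/2

Forward elimination:
R2 <- R2 - (-4/3)*R1:  [    0   4/3  -1/3 ]
R3 <- R3 - (2/3)*R1:  [     0   10/3  -16/3 ]
R3 <- R3 - (5/2)*R2:  [    0     0  -9/2 ]
Multipliers (in order of application): m_{21} = -4/3, m_{31} = 2/3, m_{32} = 5/2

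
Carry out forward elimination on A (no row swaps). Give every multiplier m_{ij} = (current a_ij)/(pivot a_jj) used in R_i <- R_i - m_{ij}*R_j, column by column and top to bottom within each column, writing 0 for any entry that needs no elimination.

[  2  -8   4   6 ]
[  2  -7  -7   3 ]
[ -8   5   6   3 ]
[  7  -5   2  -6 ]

Forward elimination:
R2 <- R2 - (1)*R1:  [   0    1  -11   -3 ]
R3 <- R3 - (-4)*R1:  [   0  -27   22   27 ]
R4 <- R4 - (7/2)*R1:  [   0   23  -12  -27 ]
R3 <- R3 - (-27)*R2:  [    0     0  -275   -54 ]
R4 <- R4 - (23)*R2:  [   0    0  241   42 ]
R4 <- R4 - (-241/275)*R3:  [         0          0          0  -1464/275 ]
Multipliers (in order of application): m_{21} = 1, m_{31} = -4, m_{41} = 7/2, m_{32} = -27, m_{42} = 23, m_{43} = -241/275

multipliers: 1, -4, 7/2, -27, 23, -241/275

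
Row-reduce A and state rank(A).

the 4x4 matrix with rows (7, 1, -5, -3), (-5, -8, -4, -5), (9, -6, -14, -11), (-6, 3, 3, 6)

rank(A) = 3

Row reduction:
R2 <- R2 - (-5/7)*R1:  [     0  -51/7  -53/7  -50/7 ]
R3 <- R3 - (9/7)*R1:  [     0  -51/7  -53/7  -50/7 ]
R4 <- R4 - (-6/7)*R1:  [    0  27/7  -9/7  24/7 ]
R3 <- R3 - (1)*R2:  [ 0  0  0  0 ]
R4 <- R4 - (-9/17)*R2:  [      0       0  -90/17   -6/17 ]
R3 <-> R4   (pivot in column 3 was zero)
[ 7      1      -5     -3 ]
[ 0  -51/7   -53/7  -50/7 ]
[ 0      0  -90/17  -6/17 ]
[ 0      0       0      0 ]
Row echelon form:
[ 7      1      -5     -3 ]
[ 0  -51/7   -53/7  -50/7 ]
[ 0      0  -90/17  -6/17 ]
[ 0      0       0      0 ]
Nonzero rows / pivot columns: 3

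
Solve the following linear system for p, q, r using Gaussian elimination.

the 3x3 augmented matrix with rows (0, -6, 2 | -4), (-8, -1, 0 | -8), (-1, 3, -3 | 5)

Forward elimination on [A|b]:
R1 <-> R2   (pivot in column 1 was zero)
[ -8  -1   0  -8 ]
[  0  -6   2  -4 ]
[ -1   3  -3   5 ]
R3 <- R3 - (1/8)*R1:  [    0  25/8    -3     6 ]
R3 <- R3 - (-25/48)*R2:  [      0       0  -47/24   47/12 ]
Row echelon form:
[ -8  -1       0  |     -8 ]
[  0  -6       2  |     -4 ]
[  0   0  -47/24  |  47/12 ]
Back-substitution:
r = (47/12) / (-47/24) = -2
q = (-4 - (2)*(-2)) / -6 = 0
p = (-8 - (-1)*(0)) / -8 = 1

(1, 0, -2)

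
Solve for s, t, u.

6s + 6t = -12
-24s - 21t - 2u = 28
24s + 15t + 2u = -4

(2, -4, 4)

Forward elimination on [A|b]:
R2 <- R2 - (-4)*R1:  [   0    3   -2  -20 ]
R3 <- R3 - (4)*R1:  [  0  -9   2  44 ]
R3 <- R3 - (-3)*R2:  [   0    0   -4  -16 ]
Row echelon form:
[ 6  6   0  |  -12 ]
[ 0  3  -2  |  -20 ]
[ 0  0  -4  |  -16 ]
Back-substitution:
u = (-16) / -4 = 4
t = (-20 - (-2)*(4)) / 3 = -4
s = (-12 - (6)*(-4)) / 6 = 2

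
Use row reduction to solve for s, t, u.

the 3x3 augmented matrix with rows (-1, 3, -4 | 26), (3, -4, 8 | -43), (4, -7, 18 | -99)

Forward elimination on [A|b]:
R2 <- R2 - (-3)*R1:  [  0   5  -4  35 ]
R3 <- R3 - (-4)*R1:  [ 0  5  2  5 ]
R3 <- R3 - (1)*R2:  [   0    0    6  -30 ]
Row echelon form:
[ -1  3  -4  |   26 ]
[  0  5  -4  |   35 ]
[  0  0   6  |  -30 ]
Back-substitution:
u = (-30) / 6 = -5
t = (35 - (-4)*(-5)) / 5 = 3
s = (26 - (3)*(3) - (-4)*(-5)) / -1 = 3

(3, 3, -5)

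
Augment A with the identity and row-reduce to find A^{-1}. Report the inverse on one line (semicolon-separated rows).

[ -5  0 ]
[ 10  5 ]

inverse = [-1/5 0; 2/5 1/5]

Gauss-Jordan on [A | I]:
R1 <- (1/-5)*R1:  [    1     0  |  -1/5     0 ]
R2 <- R2 - (10)*R1:  [ 0  5  |  2  1 ]
R2 <- (1/5)*R2:  [   0    1  |  2/5  1/5 ]
Right block of [I | A^{-1}] is the inverse:
[ -1/5    0 ]
[  2/5  1/5 ]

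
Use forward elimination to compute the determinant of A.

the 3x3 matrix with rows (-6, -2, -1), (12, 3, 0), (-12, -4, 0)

Forward elimination:
R2 <- R2 - (-2)*R1:  [  0  -1  -2 ]
R3 <- R3 - (2)*R1:  [ 0  0  2 ]
Upper-triangular form:
[ -6  -2  -1 ]
[  0  -1  -2 ]
[  0   0   2 ]
det(A) = (-1)^0 * (-6) * (-1) * (2) = 12  (0 row swaps -> sign +1)

det(A) = 12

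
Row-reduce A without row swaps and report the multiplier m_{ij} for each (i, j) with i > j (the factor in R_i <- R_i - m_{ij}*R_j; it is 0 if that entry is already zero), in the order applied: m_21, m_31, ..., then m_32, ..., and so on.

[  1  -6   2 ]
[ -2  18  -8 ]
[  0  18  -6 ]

multipliers: -2, 0, 3

Forward elimination:
R2 <- R2 - (-2)*R1:  [  0   6  -4 ]
R3: entry in column 1 is already 0 -> m_{31} = 0 (no row operation needed)
R3 <- R3 - (3)*R2:  [ 0  0  6 ]
Multipliers (in order of application): m_{21} = -2, m_{31} = 0, m_{32} = 3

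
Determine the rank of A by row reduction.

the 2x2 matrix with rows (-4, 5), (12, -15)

rank(A) = 1

Row reduction:
R2 <- R2 - (-3)*R1:  [ 0  0 ]
Row echelon form:
[ -4  5 ]
[  0  0 ]
Nonzero rows / pivot columns: 1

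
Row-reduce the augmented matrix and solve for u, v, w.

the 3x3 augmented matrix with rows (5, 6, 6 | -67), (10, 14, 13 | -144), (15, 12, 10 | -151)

Forward elimination on [A|b]:
R2 <- R2 - (2)*R1:  [   0    2    1  -10 ]
R3 <- R3 - (3)*R1:  [  0  -6  -8  50 ]
R3 <- R3 - (-3)*R2:  [  0   0  -5  20 ]
Row echelon form:
[ 5  6   6  |  -67 ]
[ 0  2   1  |  -10 ]
[ 0  0  -5  |   20 ]
Back-substitution:
w = (20) / -5 = -4
v = (-10 - (1)*(-4)) / 2 = -3
u = (-67 - (6)*(-3) - (6)*(-4)) / 5 = -5

(-5, -3, -4)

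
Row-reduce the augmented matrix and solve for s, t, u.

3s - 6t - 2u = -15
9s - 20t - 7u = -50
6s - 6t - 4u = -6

Forward elimination on [A|b]:
R2 <- R2 - (3)*R1:  [  0  -2  -1  -5 ]
R3 <- R3 - (2)*R1:  [  0   6   0  24 ]
R3 <- R3 - (-3)*R2:  [  0   0  -3   9 ]
Row echelon form:
[ 3  -6  -2  |  -15 ]
[ 0  -2  -1  |   -5 ]
[ 0   0  -3  |    9 ]
Back-substitution:
u = (9) / -3 = -3
t = (-5 - (-1)*(-3)) / -2 = 4
s = (-15 - (-6)*(4) - (-2)*(-3)) / 3 = 1

(1, 4, -3)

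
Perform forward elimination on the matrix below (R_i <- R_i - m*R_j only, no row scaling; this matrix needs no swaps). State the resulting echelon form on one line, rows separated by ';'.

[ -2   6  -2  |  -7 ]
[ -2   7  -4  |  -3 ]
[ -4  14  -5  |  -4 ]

REF = [-2 6 -2 -7; 0 1 -2 4; 0 0 3 2]

Forward elimination:
R2 <- R2 - (1)*R1:  [  0   1  -2   4 ]
R3 <- R3 - (2)*R1:  [  0   2  -1  10 ]
R3 <- R3 - (2)*R2:  [ 0  0  3  2 ]
Row echelon form:
[ -2  6  -2  |  -7 ]
[  0  1  -2  |   4 ]
[  0  0   3  |   2 ]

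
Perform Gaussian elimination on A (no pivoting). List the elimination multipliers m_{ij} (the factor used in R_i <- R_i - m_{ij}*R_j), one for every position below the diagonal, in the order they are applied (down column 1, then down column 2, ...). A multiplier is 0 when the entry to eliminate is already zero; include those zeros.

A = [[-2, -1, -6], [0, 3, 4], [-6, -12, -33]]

Forward elimination:
R2: entry in column 1 is already 0 -> m_{21} = 0 (no row operation needed)
R3 <- R3 - (3)*R1:  [   0   -9  -15 ]
R3 <- R3 - (-3)*R2:  [  0   0  -3 ]
Multipliers (in order of application): m_{21} = 0, m_{31} = 3, m_{32} = -3

multipliers: 0, 3, -3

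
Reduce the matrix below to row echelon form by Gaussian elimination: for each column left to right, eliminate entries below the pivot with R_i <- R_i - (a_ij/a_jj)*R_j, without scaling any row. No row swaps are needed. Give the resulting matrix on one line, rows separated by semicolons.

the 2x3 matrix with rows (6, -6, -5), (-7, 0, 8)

Forward elimination:
R2 <- R2 - (-7/6)*R1:  [    0    -7  13/6 ]
Row echelon form:
[ 6  -6    -5 ]
[ 0  -7  13/6 ]

REF = [6 -6 -5; 0 -7 13/6]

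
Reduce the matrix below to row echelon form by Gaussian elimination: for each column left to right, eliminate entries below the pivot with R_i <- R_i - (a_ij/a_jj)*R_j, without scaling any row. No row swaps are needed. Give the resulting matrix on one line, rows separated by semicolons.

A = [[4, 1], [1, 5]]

Forward elimination:
R2 <- R2 - (1/4)*R1:  [    0  19/4 ]
Row echelon form:
[ 4     1 ]
[ 0  19/4 ]

REF = [4 1; 0 19/4]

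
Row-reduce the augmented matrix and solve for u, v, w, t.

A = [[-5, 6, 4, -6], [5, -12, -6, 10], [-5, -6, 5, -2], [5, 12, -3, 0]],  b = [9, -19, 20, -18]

(3, -2, 3, -4)

Forward elimination on [A|b]:
R2 <- R2 - (-1)*R1:  [   0   -6   -2    4  -10 ]
R3 <- R3 - (1)*R1:  [   0  -12    1    4   11 ]
R4 <- R4 - (-1)*R1:  [  0  18   1  -6  -9 ]
R3 <- R3 - (2)*R2:  [  0   0   5  -4  31 ]
R4 <- R4 - (-3)*R2:  [   0    0   -5    6  -39 ]
R4 <- R4 - (-1)*R3:  [  0   0   0   2  -8 ]
Row echelon form:
[ -5   6   4  -6  |    9 ]
[  0  -6  -2   4  |  -10 ]
[  0   0   5  -4  |   31 ]
[  0   0   0   2  |   -8 ]
Back-substitution:
t = (-8) / 2 = -4
w = (31 - (-4)*(-4)) / 5 = 3
v = (-10 - (-2)*(3) - (4)*(-4)) / -6 = -2
u = (9 - (6)*(-2) - (4)*(3) - (-6)*(-4)) / -5 = 3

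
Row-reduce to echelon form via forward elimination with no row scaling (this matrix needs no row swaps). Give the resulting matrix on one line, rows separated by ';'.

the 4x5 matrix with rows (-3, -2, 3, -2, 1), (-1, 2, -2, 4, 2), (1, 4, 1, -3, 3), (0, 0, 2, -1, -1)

Forward elimination:
R2 <- R2 - (1/3)*R1:  [    0   8/3    -3  14/3   5/3 ]
R3 <- R3 - (-1/3)*R1:  [     0   10/3      2  -11/3   10/3 ]
R3 <- R3 - (5/4)*R2:  [     0      0   23/4  -19/2    5/4 ]
R4 <- R4 - (8/23)*R3:  [      0       0       0   53/23  -33/23 ]
Row echelon form:
[ -3   -2     3     -2       1 ]
[  0  8/3    -3   14/3     5/3 ]
[  0    0  23/4  -19/2     5/4 ]
[  0    0     0  53/23  -33/23 ]

REF = [-3 -2 3 -2 1; 0 8/3 -3 14/3 5/3; 0 0 23/4 -19/2 5/4; 0 0 0 53/23 -33/23]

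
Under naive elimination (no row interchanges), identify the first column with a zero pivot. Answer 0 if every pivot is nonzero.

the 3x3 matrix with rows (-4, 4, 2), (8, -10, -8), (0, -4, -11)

Naive forward elimination:
R2 <- R2 - (-2)*R1:  [  0  -2  -4 ]
R3 <- R3 - (2)*R2:  [  0   0  -3 ]
All pivots nonzero; naive elimination completes without hitting a zero pivot.

first zero-pivot column = 0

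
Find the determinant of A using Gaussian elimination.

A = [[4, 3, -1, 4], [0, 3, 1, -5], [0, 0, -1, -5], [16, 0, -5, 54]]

Forward elimination:
R4 <- R4 - (4)*R1:  [   0  -12   -1   38 ]
R4 <- R4 - (-4)*R2:  [  0   0   3  18 ]
R4 <- R4 - (-3)*R3:  [ 0  0  0  3 ]
Upper-triangular form:
[ 4  3  -1   4 ]
[ 0  3   1  -5 ]
[ 0  0  -1  -5 ]
[ 0  0   0   3 ]
det(A) = (-1)^0 * (4) * (3) * (-1) * (3) = -36  (0 row swaps -> sign +1)

det(A) = -36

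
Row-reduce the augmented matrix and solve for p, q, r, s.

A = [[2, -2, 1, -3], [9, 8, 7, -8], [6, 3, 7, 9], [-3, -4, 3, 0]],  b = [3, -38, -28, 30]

(-4, -3, 2, -1)

Forward elimination on [A|b]:
R2 <- R2 - (9/2)*R1:  [      0      17     5/2    11/2  -103/2 ]
R3 <- R3 - (3)*R1:  [   0    9    4   18  -37 ]
R4 <- R4 - (-3/2)*R1:  [    0    -7   9/2  -9/2  69/2 ]
R3 <- R3 - (9/17)*R2:  [       0        0    91/34   513/34  -331/34 ]
R4 <- R4 - (-7/17)*R2:  [      0       0   94/17  -38/17  226/17 ]
R4 <- R4 - (188/91)*R3:  [        0         0         0  -3040/91   3040/91 ]
Row echelon form:
[ 2  -2      1        -3  |        3 ]
[ 0  17    5/2      11/2  |   -103/2 ]
[ 0   0  91/34    513/34  |  -331/34 ]
[ 0   0      0  -3040/91  |  3040/91 ]
Back-substitution:
s = (3040/91) / (-3040/91) = -1
r = (-331/34 - (513/34)*(-1)) / (91/34) = 2
q = (-103/2 - (5/2)*(2) - (11/2)*(-1)) / 17 = -3
p = (3 - (-2)*(-3) - (1)*(2) - (-3)*(-1)) / 2 = -4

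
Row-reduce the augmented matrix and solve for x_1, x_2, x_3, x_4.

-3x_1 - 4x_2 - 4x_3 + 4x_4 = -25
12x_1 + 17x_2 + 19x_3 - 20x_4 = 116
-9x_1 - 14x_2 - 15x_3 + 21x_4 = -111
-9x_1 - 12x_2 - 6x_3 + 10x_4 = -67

(3, 0, 0, -4)

Forward elimination on [A|b]:
R2 <- R2 - (-4)*R1:  [  0   1   3  -4  16 ]
R3 <- R3 - (3)*R1:  [   0   -2   -3    9  -36 ]
R4 <- R4 - (3)*R1:  [  0   0   6  -2   8 ]
R3 <- R3 - (-2)*R2:  [  0   0   3   1  -4 ]
R4 <- R4 - (2)*R3:  [  0   0   0  -4  16 ]
Row echelon form:
[ -3  -4  -4   4  |  -25 ]
[  0   1   3  -4  |   16 ]
[  0   0   3   1  |   -4 ]
[  0   0   0  -4  |   16 ]
Back-substitution:
x_4 = (16) / -4 = -4
x_3 = (-4 - (1)*(-4)) / 3 = 0
x_2 = (16 - (3)*(0) - (-4)*(-4)) / 1 = 0
x_1 = (-25 - (-4)*(0) - (-4)*(0) - (4)*(-4)) / -3 = 3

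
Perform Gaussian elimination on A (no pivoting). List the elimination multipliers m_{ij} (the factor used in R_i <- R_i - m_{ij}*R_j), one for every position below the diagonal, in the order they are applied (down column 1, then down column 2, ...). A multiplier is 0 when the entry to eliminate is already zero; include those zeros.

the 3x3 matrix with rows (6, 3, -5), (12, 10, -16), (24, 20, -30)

Forward elimination:
R2 <- R2 - (2)*R1:  [  0   4  -6 ]
R3 <- R3 - (4)*R1:  [   0    8  -10 ]
R3 <- R3 - (2)*R2:  [ 0  0  2 ]
Multipliers (in order of application): m_{21} = 2, m_{31} = 4, m_{32} = 2

multipliers: 2, 4, 2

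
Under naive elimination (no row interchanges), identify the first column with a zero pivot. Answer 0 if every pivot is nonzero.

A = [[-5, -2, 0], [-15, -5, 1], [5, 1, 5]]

first zero-pivot column = 0

Naive forward elimination:
R2 <- R2 - (3)*R1:  [ 0  1  1 ]
R3 <- R3 - (-1)*R1:  [  0  -1   5 ]
R3 <- R3 - (-1)*R2:  [ 0  0  6 ]
All pivots nonzero; naive elimination completes without hitting a zero pivot.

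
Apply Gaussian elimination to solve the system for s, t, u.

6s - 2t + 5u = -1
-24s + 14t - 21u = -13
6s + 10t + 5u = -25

(-5, -2, 5)

Forward elimination on [A|b]:
R2 <- R2 - (-4)*R1:  [   0    6   -1  -17 ]
R3 <- R3 - (1)*R1:  [   0   12    0  -24 ]
R3 <- R3 - (2)*R2:  [  0   0   2  10 ]
Row echelon form:
[ 6  -2   5  |   -1 ]
[ 0   6  -1  |  -17 ]
[ 0   0   2  |   10 ]
Back-substitution:
u = (10) / 2 = 5
t = (-17 - (-1)*(5)) / 6 = -2
s = (-1 - (-2)*(-2) - (5)*(5)) / 6 = -5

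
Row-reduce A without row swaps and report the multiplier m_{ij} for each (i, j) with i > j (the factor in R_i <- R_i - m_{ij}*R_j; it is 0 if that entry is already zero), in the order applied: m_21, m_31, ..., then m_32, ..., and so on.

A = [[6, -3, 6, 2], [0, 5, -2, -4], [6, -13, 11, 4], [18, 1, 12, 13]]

Forward elimination:
R2: entry in column 1 is already 0 -> m_{21} = 0 (no row operation needed)
R3 <- R3 - (1)*R1:  [   0  -10    5    2 ]
R4 <- R4 - (3)*R1:  [  0  10  -6   7 ]
R3 <- R3 - (-2)*R2:  [  0   0   1  -6 ]
R4 <- R4 - (2)*R2:  [  0   0  -2  15 ]
R4 <- R4 - (-2)*R3:  [ 0  0  0  3 ]
Multipliers (in order of application): m_{21} = 0, m_{31} = 1, m_{41} = 3, m_{32} = -2, m_{42} = 2, m_{43} = -2

multipliers: 0, 1, 3, -2, 2, -2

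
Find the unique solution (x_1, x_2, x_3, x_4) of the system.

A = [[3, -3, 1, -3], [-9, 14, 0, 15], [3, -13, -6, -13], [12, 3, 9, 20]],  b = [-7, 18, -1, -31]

(-5, -3, 2, 1)

Forward elimination on [A|b]:
R2 <- R2 - (-3)*R1:  [  0   5   3   6  -3 ]
R3 <- R3 - (1)*R1:  [   0  -10   -7  -10    6 ]
R4 <- R4 - (4)*R1:  [  0  15   5  32  -3 ]
R3 <- R3 - (-2)*R2:  [  0   0  -1   2   0 ]
R4 <- R4 - (3)*R2:  [  0   0  -4  14   6 ]
R4 <- R4 - (4)*R3:  [ 0  0  0  6  6 ]
Row echelon form:
[ 3  -3   1  -3  |  -7 ]
[ 0   5   3   6  |  -3 ]
[ 0   0  -1   2  |   0 ]
[ 0   0   0   6  |   6 ]
Back-substitution:
x_4 = (6) / 6 = 1
x_3 = (0 - (2)*(1)) / -1 = 2
x_2 = (-3 - (3)*(2) - (6)*(1)) / 5 = -3
x_1 = (-7 - (-3)*(-3) - (1)*(2) - (-3)*(1)) / 3 = -5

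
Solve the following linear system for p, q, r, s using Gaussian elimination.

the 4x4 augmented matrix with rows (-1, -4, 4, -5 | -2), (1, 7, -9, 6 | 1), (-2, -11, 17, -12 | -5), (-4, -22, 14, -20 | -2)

(-4, -1, 0, 2)

Forward elimination on [A|b]:
R2 <- R2 - (-1)*R1:  [  0   3  -5   1  -1 ]
R3 <- R3 - (2)*R1:  [  0  -3   9  -2  -1 ]
R4 <- R4 - (4)*R1:  [  0  -6  -2   0   6 ]
R3 <- R3 - (-1)*R2:  [  0   0   4  -1  -2 ]
R4 <- R4 - (-2)*R2:  [   0    0  -12    2    4 ]
R4 <- R4 - (-3)*R3:  [  0   0   0  -1  -2 ]
Row echelon form:
[ -1  -4   4  -5  |  -2 ]
[  0   3  -5   1  |  -1 ]
[  0   0   4  -1  |  -2 ]
[  0   0   0  -1  |  -2 ]
Back-substitution:
s = (-2) / -1 = 2
r = (-2 - (-1)*(2)) / 4 = 0
q = (-1 - (-5)*(0) - (1)*(2)) / 3 = -1
p = (-2 - (-4)*(-1) - (4)*(0) - (-5)*(2)) / -1 = -4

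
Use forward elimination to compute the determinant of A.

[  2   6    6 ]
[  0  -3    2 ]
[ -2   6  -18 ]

det(A) = 24

Forward elimination:
R3 <- R3 - (-1)*R1:  [   0   12  -12 ]
R3 <- R3 - (-4)*R2:  [  0   0  -4 ]
Upper-triangular form:
[ 2   6   6 ]
[ 0  -3   2 ]
[ 0   0  -4 ]
det(A) = (-1)^0 * (2) * (-3) * (-4) = 24  (0 row swaps -> sign +1)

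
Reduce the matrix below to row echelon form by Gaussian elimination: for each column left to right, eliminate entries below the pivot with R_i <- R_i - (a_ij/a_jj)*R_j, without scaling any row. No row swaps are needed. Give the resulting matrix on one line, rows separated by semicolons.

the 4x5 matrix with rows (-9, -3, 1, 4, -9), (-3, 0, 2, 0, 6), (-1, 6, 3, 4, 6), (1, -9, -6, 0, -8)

Forward elimination:
R2 <- R2 - (1/3)*R1:  [    0     1   5/3  -4/3     9 ]
R3 <- R3 - (1/9)*R1:  [    0  19/3  26/9  32/9     7 ]
R4 <- R4 - (-1/9)*R1:  [     0  -28/3  -53/9    4/9     -9 ]
R3 <- R3 - (19/3)*R2:  [     0      0  -23/3     12    -50 ]
R4 <- R4 - (-28/3)*R2:  [    0     0  29/3   -12    75 ]
R4 <- R4 - (-29/23)*R3:  [      0       0       0   72/23  275/23 ]
Row echelon form:
[ -9  -3      1      4      -9 ]
[  0   1    5/3   -4/3       9 ]
[  0   0  -23/3     12     -50 ]
[  0   0      0  72/23  275/23 ]

REF = [-9 -3 1 4 -9; 0 1 5/3 -4/3 9; 0 0 -23/3 12 -50; 0 0 0 72/23 275/23]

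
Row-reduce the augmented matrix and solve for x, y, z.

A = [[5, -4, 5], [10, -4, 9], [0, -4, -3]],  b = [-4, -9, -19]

(-5, 1, 5)

Forward elimination on [A|b]:
R2 <- R2 - (2)*R1:  [  0   4  -1  -1 ]
R3 <- R3 - (-1)*R2:  [   0    0   -4  -20 ]
Row echelon form:
[ 5  -4   5  |   -4 ]
[ 0   4  -1  |   -1 ]
[ 0   0  -4  |  -20 ]
Back-substitution:
z = (-20) / -4 = 5
y = (-1 - (-1)*(5)) / 4 = 1
x = (-4 - (-4)*(1) - (5)*(5)) / 5 = -5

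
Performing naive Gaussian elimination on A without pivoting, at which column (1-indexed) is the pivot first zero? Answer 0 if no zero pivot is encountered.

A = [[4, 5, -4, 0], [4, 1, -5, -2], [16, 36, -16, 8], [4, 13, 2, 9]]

Naive forward elimination:
R2 <- R2 - (1)*R1:  [  0  -4  -1  -2 ]
R3 <- R3 - (4)*R1:  [  0  16   0   8 ]
R4 <- R4 - (1)*R1:  [ 0  8  6  9 ]
R3 <- R3 - (-4)*R2:  [  0   0  -4   0 ]
R4 <- R4 - (-2)*R2:  [ 0  0  4  5 ]
R4 <- R4 - (-1)*R3:  [ 0  0  0  5 ]
All pivots nonzero; naive elimination completes without hitting a zero pivot.

first zero-pivot column = 0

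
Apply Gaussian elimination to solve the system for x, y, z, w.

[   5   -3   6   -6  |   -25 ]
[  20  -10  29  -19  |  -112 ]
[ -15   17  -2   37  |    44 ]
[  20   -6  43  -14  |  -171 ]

Forward elimination on [A|b]:
R2 <- R2 - (4)*R1:  [   0    2    5    5  -12 ]
R3 <- R3 - (-3)*R1:  [   0    8   16   19  -31 ]
R4 <- R4 - (4)*R1:  [   0    6   19   10  -71 ]
R3 <- R3 - (4)*R2:  [  0   0  -4  -1  17 ]
R4 <- R4 - (3)*R2:  [   0    0    4   -5  -35 ]
R4 <- R4 - (-1)*R3:  [   0    0    0   -6  -18 ]
Row echelon form:
[ 5  -3   6  -6  |  -25 ]
[ 0   2   5   5  |  -12 ]
[ 0   0  -4  -1  |   17 ]
[ 0   0   0  -6  |  -18 ]
Back-substitution:
w = (-18) / -6 = 3
z = (17 - (-1)*(3)) / -4 = -5
y = (-12 - (5)*(-5) - (5)*(3)) / 2 = -1
x = (-25 - (-3)*(-1) - (6)*(-5) - (-6)*(3)) / 5 = 4

(4, -1, -5, 3)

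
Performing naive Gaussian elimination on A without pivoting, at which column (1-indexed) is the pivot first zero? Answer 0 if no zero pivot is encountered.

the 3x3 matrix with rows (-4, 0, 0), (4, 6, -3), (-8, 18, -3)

Naive forward elimination:
R2 <- R2 - (-1)*R1:  [  0   6  -3 ]
R3 <- R3 - (2)*R1:  [  0  18  -3 ]
R3 <- R3 - (3)*R2:  [ 0  0  6 ]
All pivots nonzero; naive elimination completes without hitting a zero pivot.

first zero-pivot column = 0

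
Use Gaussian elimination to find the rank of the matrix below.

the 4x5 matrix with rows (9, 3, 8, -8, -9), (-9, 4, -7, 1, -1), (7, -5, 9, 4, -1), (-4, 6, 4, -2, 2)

Row reduction:
R2 <- R2 - (-1)*R1:  [   0    7    1   -7  -10 ]
R3 <- R3 - (7/9)*R1:  [     0  -22/3   25/9   92/9      6 ]
R4 <- R4 - (-4/9)*R1:  [     0   22/3   68/9  -50/9     -2 ]
R3 <- R3 - (-22/21)*R2:  [      0       0  241/63    26/9  -94/21 ]
R4 <- R4 - (22/21)*R2:  [      0       0  410/63    16/9  178/21 ]
R4 <- R4 - (410/241)*R3:  [        0         0         0  -756/241  3878/241 ]
Row echelon form:
[ 9  3       8        -8        -9 ]
[ 0  7       1        -7       -10 ]
[ 0  0  241/63      26/9    -94/21 ]
[ 0  0       0  -756/241  3878/241 ]
Nonzero rows / pivot columns: 4

rank(A) = 4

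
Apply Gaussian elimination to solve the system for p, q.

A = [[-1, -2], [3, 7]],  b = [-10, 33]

Forward elimination on [A|b]:
R2 <- R2 - (-3)*R1:  [ 0  1  3 ]
Row echelon form:
[ -1  -2  |  -10 ]
[  0   1  |    3 ]
Back-substitution:
q = (3) / 1 = 3
p = (-10 - (-2)*(3)) / -1 = 4

(4, 3)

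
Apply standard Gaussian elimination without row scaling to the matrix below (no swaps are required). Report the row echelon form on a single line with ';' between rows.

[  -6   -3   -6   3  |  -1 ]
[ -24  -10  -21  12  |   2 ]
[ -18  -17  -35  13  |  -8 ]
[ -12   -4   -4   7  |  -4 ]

Forward elimination:
R2 <- R2 - (4)*R1:  [ 0  2  3  0  6 ]
R3 <- R3 - (3)*R1:  [   0   -8  -17    4   -5 ]
R4 <- R4 - (2)*R1:  [  0   2   8   1  -2 ]
R3 <- R3 - (-4)*R2:  [  0   0  -5   4  19 ]
R4 <- R4 - (1)*R2:  [  0   0   5   1  -8 ]
R4 <- R4 - (-1)*R3:  [  0   0   0   5  11 ]
Row echelon form:
[ -6  -3  -6  3  |  -1 ]
[  0   2   3  0  |   6 ]
[  0   0  -5  4  |  19 ]
[  0   0   0  5  |  11 ]

REF = [-6 -3 -6 3 -1; 0 2 3 0 6; 0 0 -5 4 19; 0 0 0 5 11]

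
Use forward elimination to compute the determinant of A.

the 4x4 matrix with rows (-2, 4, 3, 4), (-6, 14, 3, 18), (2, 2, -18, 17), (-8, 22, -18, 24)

det(A) = -24

Forward elimination:
R2 <- R2 - (3)*R1:  [  0   2  -6   6 ]
R3 <- R3 - (-1)*R1:  [   0    6  -15   21 ]
R4 <- R4 - (4)*R1:  [   0    6  -30    8 ]
R3 <- R3 - (3)*R2:  [ 0  0  3  3 ]
R4 <- R4 - (3)*R2:  [   0    0  -12  -10 ]
R4 <- R4 - (-4)*R3:  [ 0  0  0  2 ]
Upper-triangular form:
[ -2  4   3  4 ]
[  0  2  -6  6 ]
[  0  0   3  3 ]
[  0  0   0  2 ]
det(A) = (-1)^0 * (-2) * (2) * (3) * (2) = -24  (0 row swaps -> sign +1)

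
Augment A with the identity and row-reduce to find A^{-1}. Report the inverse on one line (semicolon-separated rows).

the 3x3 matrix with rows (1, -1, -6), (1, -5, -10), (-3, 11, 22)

inverse = [0 -11/4 -5/4; 1/2 1/4 1/4; -1/4 -1/2 -1/4]

Gauss-Jordan on [A | I]:
R2 <- R2 - (1)*R1:  [  0  -4  -4  |  -1   1   0 ]
R3 <- R3 - (-3)*R1:  [ 0  8  4  |  3  0  1 ]
R2 <- (1/-4)*R2:  [    0     1     1  |   1/4  -1/4     0 ]
R1 <- R1 - (-1)*R2:  [    1     0    -5  |   5/4  -1/4     0 ]
R3 <- R3 - (8)*R2:  [  0   0  -4  |   1   2   1 ]
R3 <- (1/-4)*R3:  [    0     0     1  |  -1/4  -1/2  -1/4 ]
R1 <- R1 - (-5)*R3:  [     1      0      0  |      0  -11/4   -5/4 ]
R2 <- R2 - (1)*R3:  [   0    1    0  |  1/2  1/4  1/4 ]
Right block of [I | A^{-1}] is the inverse:
[    0  -11/4  -5/4 ]
[  1/2    1/4   1/4 ]
[ -1/4   -1/2  -1/4 ]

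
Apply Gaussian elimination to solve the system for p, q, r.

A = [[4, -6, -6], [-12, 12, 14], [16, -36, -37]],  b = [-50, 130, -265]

(-5, 0, 5)

Forward elimination on [A|b]:
R2 <- R2 - (-3)*R1:  [   0   -6   -4  -20 ]
R3 <- R3 - (4)*R1:  [   0  -12  -13  -65 ]
R3 <- R3 - (2)*R2:  [   0    0   -5  -25 ]
Row echelon form:
[ 4  -6  -6  |  -50 ]
[ 0  -6  -4  |  -20 ]
[ 0   0  -5  |  -25 ]
Back-substitution:
r = (-25) / -5 = 5
q = (-20 - (-4)*(5)) / -6 = 0
p = (-50 - (-6)*(0) - (-6)*(5)) / 4 = -5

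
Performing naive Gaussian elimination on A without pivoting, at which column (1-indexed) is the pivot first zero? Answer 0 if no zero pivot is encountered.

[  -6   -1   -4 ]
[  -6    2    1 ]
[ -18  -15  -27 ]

Naive forward elimination:
R2 <- R2 - (1)*R1:  [ 0  3  5 ]
R3 <- R3 - (3)*R1:  [   0  -12  -15 ]
R3 <- R3 - (-4)*R2:  [ 0  0  5 ]
All pivots nonzero; naive elimination completes without hitting a zero pivot.

first zero-pivot column = 0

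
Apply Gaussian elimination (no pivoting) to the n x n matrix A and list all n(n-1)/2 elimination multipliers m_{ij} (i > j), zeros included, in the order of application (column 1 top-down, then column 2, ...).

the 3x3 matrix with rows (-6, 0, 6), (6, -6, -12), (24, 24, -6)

multipliers: -1, -4, -4

Forward elimination:
R2 <- R2 - (-1)*R1:  [  0  -6  -6 ]
R3 <- R3 - (-4)*R1:  [  0  24  18 ]
R3 <- R3 - (-4)*R2:  [  0   0  -6 ]
Multipliers (in order of application): m_{21} = -1, m_{31} = -4, m_{32} = -4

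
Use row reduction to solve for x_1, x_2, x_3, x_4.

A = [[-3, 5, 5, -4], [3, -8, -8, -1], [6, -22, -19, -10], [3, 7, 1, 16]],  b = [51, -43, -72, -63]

Forward elimination on [A|b]:
R2 <- R2 - (-1)*R1:  [  0  -3  -3  -5   8 ]
R3 <- R3 - (-2)*R1:  [   0  -12   -9  -18   30 ]
R4 <- R4 - (-1)*R1:  [   0   12    6   12  -12 ]
R3 <- R3 - (4)*R2:  [  0   0   3   2  -2 ]
R4 <- R4 - (-4)*R2:  [  0   0  -6  -8  20 ]
R4 <- R4 - (-2)*R3:  [  0   0   0  -4  16 ]
Row echelon form:
[ -3   5   5  -4  |  51 ]
[  0  -3  -3  -5  |   8 ]
[  0   0   3   2  |  -2 ]
[  0   0   0  -4  |  16 ]
Back-substitution:
x_4 = (16) / -4 = -4
x_3 = (-2 - (2)*(-4)) / 3 = 2
x_2 = (8 - (-3)*(2) - (-5)*(-4)) / -3 = 2
x_1 = (51 - (5)*(2) - (5)*(2) - (-4)*(-4)) / -3 = -5

(-5, 2, 2, -4)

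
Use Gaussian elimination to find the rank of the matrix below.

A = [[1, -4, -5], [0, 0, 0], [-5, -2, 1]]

rank(A) = 2

Row reduction:
R3 <- R3 - (-5)*R1:  [   0  -22  -24 ]
R2 <-> R3   (pivot in column 2 was zero)
[ 1   -4   -5 ]
[ 0  -22  -24 ]
[ 0    0    0 ]
Row echelon form:
[ 1   -4   -5 ]
[ 0  -22  -24 ]
[ 0    0    0 ]
Nonzero rows / pivot columns: 2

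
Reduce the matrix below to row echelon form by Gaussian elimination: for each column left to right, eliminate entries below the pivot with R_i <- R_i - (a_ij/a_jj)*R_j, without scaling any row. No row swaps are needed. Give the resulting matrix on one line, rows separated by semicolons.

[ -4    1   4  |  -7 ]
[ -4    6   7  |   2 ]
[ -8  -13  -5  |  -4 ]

REF = [-4 1 4 -7; 0 5 3 9; 0 0 -4 37]

Forward elimination:
R2 <- R2 - (1)*R1:  [ 0  5  3  9 ]
R3 <- R3 - (2)*R1:  [   0  -15  -13   10 ]
R3 <- R3 - (-3)*R2:  [  0   0  -4  37 ]
Row echelon form:
[ -4  1   4  |  -7 ]
[  0  5   3  |   9 ]
[  0  0  -4  |  37 ]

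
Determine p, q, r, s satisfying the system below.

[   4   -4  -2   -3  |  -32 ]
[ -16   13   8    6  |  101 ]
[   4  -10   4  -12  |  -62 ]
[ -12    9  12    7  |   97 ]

(-3, 1, 2, 4)

Forward elimination on [A|b]:
R2 <- R2 - (-4)*R1:  [   0   -3    0   -6  -27 ]
R3 <- R3 - (1)*R1:  [   0   -6    6   -9  -30 ]
R4 <- R4 - (-3)*R1:  [  0  -3   6  -2   1 ]
R3 <- R3 - (2)*R2:  [  0   0   6   3  24 ]
R4 <- R4 - (1)*R2:  [  0   0   6   4  28 ]
R4 <- R4 - (1)*R3:  [ 0  0  0  1  4 ]
Row echelon form:
[ 4  -4  -2  -3  |  -32 ]
[ 0  -3   0  -6  |  -27 ]
[ 0   0   6   3  |   24 ]
[ 0   0   0   1  |    4 ]
Back-substitution:
s = (4) / 1 = 4
r = (24 - (3)*(4)) / 6 = 2
q = (-27 - (-6)*(4)) / -3 = 1
p = (-32 - (-4)*(1) - (-2)*(2) - (-3)*(4)) / 4 = -3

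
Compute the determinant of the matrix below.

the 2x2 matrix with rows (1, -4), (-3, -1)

Forward elimination:
R2 <- R2 - (-3)*R1:  [   0  -13 ]
Upper-triangular form:
[ 1   -4 ]
[ 0  -13 ]
det(A) = (-1)^0 * (1) * (-13) = -13  (0 row swaps -> sign +1)

det(A) = -13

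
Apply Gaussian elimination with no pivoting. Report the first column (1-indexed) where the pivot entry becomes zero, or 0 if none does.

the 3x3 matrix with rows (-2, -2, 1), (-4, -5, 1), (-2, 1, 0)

first zero-pivot column = 0

Naive forward elimination:
R2 <- R2 - (2)*R1:  [  0  -1  -1 ]
R3 <- R3 - (1)*R1:  [  0   3  -1 ]
R3 <- R3 - (-3)*R2:  [  0   0  -4 ]
All pivots nonzero; naive elimination completes without hitting a zero pivot.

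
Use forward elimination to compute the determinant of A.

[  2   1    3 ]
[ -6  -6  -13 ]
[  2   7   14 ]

det(A) = -18

Forward elimination:
R2 <- R2 - (-3)*R1:  [  0  -3  -4 ]
R3 <- R3 - (1)*R1:  [  0   6  11 ]
R3 <- R3 - (-2)*R2:  [ 0  0  3 ]
Upper-triangular form:
[ 2   1   3 ]
[ 0  -3  -4 ]
[ 0   0   3 ]
det(A) = (-1)^0 * (2) * (-3) * (3) = -18  (0 row swaps -> sign +1)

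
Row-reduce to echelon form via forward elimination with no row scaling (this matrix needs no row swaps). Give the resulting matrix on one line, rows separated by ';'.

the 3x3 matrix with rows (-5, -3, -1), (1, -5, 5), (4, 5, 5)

Forward elimination:
R2 <- R2 - (-1/5)*R1:  [     0  -28/5   24/5 ]
R3 <- R3 - (-4/5)*R1:  [    0  13/5  21/5 ]
R3 <- R3 - (-13/28)*R2:  [    0     0  45/7 ]
Row echelon form:
[ -5     -3    -1 ]
[  0  -28/5  24/5 ]
[  0      0  45/7 ]

REF = [-5 -3 -1; 0 -28/5 24/5; 0 0 45/7]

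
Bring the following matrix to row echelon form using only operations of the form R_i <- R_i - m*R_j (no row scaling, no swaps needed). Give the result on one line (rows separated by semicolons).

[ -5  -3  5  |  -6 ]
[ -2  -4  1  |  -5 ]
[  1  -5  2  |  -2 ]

REF = [-5 -3 5 -6; 0 -14/5 -1 -13/5; 0 0 5 2]

Forward elimination:
R2 <- R2 - (2/5)*R1:  [     0  -14/5     -1  -13/5 ]
R3 <- R3 - (-1/5)*R1:  [     0  -28/5      3  -16/5 ]
R3 <- R3 - (2)*R2:  [ 0  0  5  2 ]
Row echelon form:
[ -5     -3   5  |     -6 ]
[  0  -14/5  -1  |  -13/5 ]
[  0      0   5  |      2 ]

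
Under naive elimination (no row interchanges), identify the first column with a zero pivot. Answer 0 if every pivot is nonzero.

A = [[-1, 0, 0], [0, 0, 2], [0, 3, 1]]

first zero-pivot column = 2

Naive forward elimination:
Matrix at this point:
[ -1  0  0 ]
[  0  0  2 ]
[  0  3  1 ]
Pivot entry (2,2) is zero but row 3 has 3 in column 2 -> naive elimination stops; a row interchange (e.g. R2 <-> R3) would be required here.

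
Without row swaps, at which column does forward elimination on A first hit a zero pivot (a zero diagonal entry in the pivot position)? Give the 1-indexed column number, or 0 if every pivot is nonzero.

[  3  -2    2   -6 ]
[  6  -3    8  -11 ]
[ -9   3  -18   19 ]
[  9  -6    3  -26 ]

first zero-pivot column = 3

Naive forward elimination:
R2 <- R2 - (2)*R1:  [ 0  1  4  1 ]
R3 <- R3 - (-3)*R1:  [   0   -3  -12    1 ]
R4 <- R4 - (3)*R1:  [  0   0  -3  -8 ]
R3 <- R3 - (-3)*R2:  [ 0  0  0  4 ]
Matrix at this point:
[ 3  -2   2  -6 ]
[ 0   1   4   1 ]
[ 0   0   0   4 ]
[ 0   0  -3  -8 ]
Pivot entry (3,3) is zero but row 4 has -3 in column 3 -> naive elimination stops; a row interchange (e.g. R3 <-> R4) would be required here.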